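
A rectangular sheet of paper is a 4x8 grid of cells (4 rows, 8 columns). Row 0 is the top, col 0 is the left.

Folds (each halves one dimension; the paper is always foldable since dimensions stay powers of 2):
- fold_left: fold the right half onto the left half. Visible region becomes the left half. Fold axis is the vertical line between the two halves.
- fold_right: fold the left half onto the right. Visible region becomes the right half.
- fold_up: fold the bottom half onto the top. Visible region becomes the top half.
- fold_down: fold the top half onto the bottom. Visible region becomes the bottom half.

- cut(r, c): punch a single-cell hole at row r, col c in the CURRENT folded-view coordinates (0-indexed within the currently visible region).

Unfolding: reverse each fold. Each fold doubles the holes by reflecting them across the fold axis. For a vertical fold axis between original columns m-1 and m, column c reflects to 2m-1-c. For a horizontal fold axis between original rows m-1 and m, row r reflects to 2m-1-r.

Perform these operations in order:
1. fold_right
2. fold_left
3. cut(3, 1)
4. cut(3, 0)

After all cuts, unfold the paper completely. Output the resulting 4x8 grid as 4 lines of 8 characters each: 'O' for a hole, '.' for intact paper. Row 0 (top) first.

Answer: ........
........
........
OOOOOOOO

Derivation:
Op 1 fold_right: fold axis v@4; visible region now rows[0,4) x cols[4,8) = 4x4
Op 2 fold_left: fold axis v@6; visible region now rows[0,4) x cols[4,6) = 4x2
Op 3 cut(3, 1): punch at orig (3,5); cuts so far [(3, 5)]; region rows[0,4) x cols[4,6) = 4x2
Op 4 cut(3, 0): punch at orig (3,4); cuts so far [(3, 4), (3, 5)]; region rows[0,4) x cols[4,6) = 4x2
Unfold 1 (reflect across v@6): 4 holes -> [(3, 4), (3, 5), (3, 6), (3, 7)]
Unfold 2 (reflect across v@4): 8 holes -> [(3, 0), (3, 1), (3, 2), (3, 3), (3, 4), (3, 5), (3, 6), (3, 7)]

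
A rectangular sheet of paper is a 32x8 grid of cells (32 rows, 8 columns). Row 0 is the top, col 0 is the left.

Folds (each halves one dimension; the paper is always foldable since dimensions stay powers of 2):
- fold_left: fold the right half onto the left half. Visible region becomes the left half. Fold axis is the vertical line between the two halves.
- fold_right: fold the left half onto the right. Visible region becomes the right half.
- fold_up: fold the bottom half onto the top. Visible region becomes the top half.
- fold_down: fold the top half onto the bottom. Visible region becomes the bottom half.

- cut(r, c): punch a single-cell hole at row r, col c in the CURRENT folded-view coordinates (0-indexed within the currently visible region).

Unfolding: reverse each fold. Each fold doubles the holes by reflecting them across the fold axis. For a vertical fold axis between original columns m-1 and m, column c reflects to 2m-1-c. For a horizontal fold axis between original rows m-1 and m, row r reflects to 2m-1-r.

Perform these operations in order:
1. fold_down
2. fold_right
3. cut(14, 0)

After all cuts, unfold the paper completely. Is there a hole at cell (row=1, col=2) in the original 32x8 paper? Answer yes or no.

Answer: no

Derivation:
Op 1 fold_down: fold axis h@16; visible region now rows[16,32) x cols[0,8) = 16x8
Op 2 fold_right: fold axis v@4; visible region now rows[16,32) x cols[4,8) = 16x4
Op 3 cut(14, 0): punch at orig (30,4); cuts so far [(30, 4)]; region rows[16,32) x cols[4,8) = 16x4
Unfold 1 (reflect across v@4): 2 holes -> [(30, 3), (30, 4)]
Unfold 2 (reflect across h@16): 4 holes -> [(1, 3), (1, 4), (30, 3), (30, 4)]
Holes: [(1, 3), (1, 4), (30, 3), (30, 4)]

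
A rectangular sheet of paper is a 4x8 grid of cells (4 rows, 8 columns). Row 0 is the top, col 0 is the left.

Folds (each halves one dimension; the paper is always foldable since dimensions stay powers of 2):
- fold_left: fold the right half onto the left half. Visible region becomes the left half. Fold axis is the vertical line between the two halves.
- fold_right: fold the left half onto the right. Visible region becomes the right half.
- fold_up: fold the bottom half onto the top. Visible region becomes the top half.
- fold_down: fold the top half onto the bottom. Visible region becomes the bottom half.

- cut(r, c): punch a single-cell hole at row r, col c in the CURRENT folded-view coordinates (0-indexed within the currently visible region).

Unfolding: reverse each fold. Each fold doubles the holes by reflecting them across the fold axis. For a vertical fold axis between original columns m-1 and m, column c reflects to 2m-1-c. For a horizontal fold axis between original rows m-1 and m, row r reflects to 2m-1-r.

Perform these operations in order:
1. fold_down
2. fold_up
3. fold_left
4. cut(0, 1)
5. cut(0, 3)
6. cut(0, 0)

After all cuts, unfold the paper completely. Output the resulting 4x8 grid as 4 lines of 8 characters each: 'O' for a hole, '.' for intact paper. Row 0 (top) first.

Answer: OO.OO.OO
OO.OO.OO
OO.OO.OO
OO.OO.OO

Derivation:
Op 1 fold_down: fold axis h@2; visible region now rows[2,4) x cols[0,8) = 2x8
Op 2 fold_up: fold axis h@3; visible region now rows[2,3) x cols[0,8) = 1x8
Op 3 fold_left: fold axis v@4; visible region now rows[2,3) x cols[0,4) = 1x4
Op 4 cut(0, 1): punch at orig (2,1); cuts so far [(2, 1)]; region rows[2,3) x cols[0,4) = 1x4
Op 5 cut(0, 3): punch at orig (2,3); cuts so far [(2, 1), (2, 3)]; region rows[2,3) x cols[0,4) = 1x4
Op 6 cut(0, 0): punch at orig (2,0); cuts so far [(2, 0), (2, 1), (2, 3)]; region rows[2,3) x cols[0,4) = 1x4
Unfold 1 (reflect across v@4): 6 holes -> [(2, 0), (2, 1), (2, 3), (2, 4), (2, 6), (2, 7)]
Unfold 2 (reflect across h@3): 12 holes -> [(2, 0), (2, 1), (2, 3), (2, 4), (2, 6), (2, 7), (3, 0), (3, 1), (3, 3), (3, 4), (3, 6), (3, 7)]
Unfold 3 (reflect across h@2): 24 holes -> [(0, 0), (0, 1), (0, 3), (0, 4), (0, 6), (0, 7), (1, 0), (1, 1), (1, 3), (1, 4), (1, 6), (1, 7), (2, 0), (2, 1), (2, 3), (2, 4), (2, 6), (2, 7), (3, 0), (3, 1), (3, 3), (3, 4), (3, 6), (3, 7)]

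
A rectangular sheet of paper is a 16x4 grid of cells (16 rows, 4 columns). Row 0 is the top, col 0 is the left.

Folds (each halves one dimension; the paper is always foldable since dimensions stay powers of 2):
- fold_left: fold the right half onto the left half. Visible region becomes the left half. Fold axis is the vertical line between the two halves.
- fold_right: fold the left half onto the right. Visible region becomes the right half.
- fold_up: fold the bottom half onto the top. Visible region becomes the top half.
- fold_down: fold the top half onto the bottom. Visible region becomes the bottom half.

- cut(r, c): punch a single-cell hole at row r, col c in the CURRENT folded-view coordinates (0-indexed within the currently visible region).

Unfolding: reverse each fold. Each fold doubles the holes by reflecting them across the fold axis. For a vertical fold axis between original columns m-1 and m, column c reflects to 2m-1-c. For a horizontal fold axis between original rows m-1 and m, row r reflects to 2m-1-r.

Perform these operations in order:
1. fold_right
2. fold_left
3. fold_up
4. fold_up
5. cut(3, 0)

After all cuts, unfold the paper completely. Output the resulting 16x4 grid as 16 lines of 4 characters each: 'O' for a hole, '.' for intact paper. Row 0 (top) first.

Op 1 fold_right: fold axis v@2; visible region now rows[0,16) x cols[2,4) = 16x2
Op 2 fold_left: fold axis v@3; visible region now rows[0,16) x cols[2,3) = 16x1
Op 3 fold_up: fold axis h@8; visible region now rows[0,8) x cols[2,3) = 8x1
Op 4 fold_up: fold axis h@4; visible region now rows[0,4) x cols[2,3) = 4x1
Op 5 cut(3, 0): punch at orig (3,2); cuts so far [(3, 2)]; region rows[0,4) x cols[2,3) = 4x1
Unfold 1 (reflect across h@4): 2 holes -> [(3, 2), (4, 2)]
Unfold 2 (reflect across h@8): 4 holes -> [(3, 2), (4, 2), (11, 2), (12, 2)]
Unfold 3 (reflect across v@3): 8 holes -> [(3, 2), (3, 3), (4, 2), (4, 3), (11, 2), (11, 3), (12, 2), (12, 3)]
Unfold 4 (reflect across v@2): 16 holes -> [(3, 0), (3, 1), (3, 2), (3, 3), (4, 0), (4, 1), (4, 2), (4, 3), (11, 0), (11, 1), (11, 2), (11, 3), (12, 0), (12, 1), (12, 2), (12, 3)]

Answer: ....
....
....
OOOO
OOOO
....
....
....
....
....
....
OOOO
OOOO
....
....
....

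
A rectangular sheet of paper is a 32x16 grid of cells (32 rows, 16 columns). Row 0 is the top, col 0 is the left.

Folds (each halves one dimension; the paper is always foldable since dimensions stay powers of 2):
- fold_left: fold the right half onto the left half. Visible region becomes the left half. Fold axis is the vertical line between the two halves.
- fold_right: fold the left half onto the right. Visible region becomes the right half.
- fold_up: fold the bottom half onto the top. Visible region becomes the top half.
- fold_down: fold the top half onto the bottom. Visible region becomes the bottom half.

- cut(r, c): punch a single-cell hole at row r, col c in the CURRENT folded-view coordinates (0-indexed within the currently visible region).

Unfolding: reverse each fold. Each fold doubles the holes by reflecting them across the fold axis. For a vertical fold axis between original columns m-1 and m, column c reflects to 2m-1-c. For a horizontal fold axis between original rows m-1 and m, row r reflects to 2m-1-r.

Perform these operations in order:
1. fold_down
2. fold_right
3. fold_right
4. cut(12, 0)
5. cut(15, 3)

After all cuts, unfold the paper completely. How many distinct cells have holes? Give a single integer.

Op 1 fold_down: fold axis h@16; visible region now rows[16,32) x cols[0,16) = 16x16
Op 2 fold_right: fold axis v@8; visible region now rows[16,32) x cols[8,16) = 16x8
Op 3 fold_right: fold axis v@12; visible region now rows[16,32) x cols[12,16) = 16x4
Op 4 cut(12, 0): punch at orig (28,12); cuts so far [(28, 12)]; region rows[16,32) x cols[12,16) = 16x4
Op 5 cut(15, 3): punch at orig (31,15); cuts so far [(28, 12), (31, 15)]; region rows[16,32) x cols[12,16) = 16x4
Unfold 1 (reflect across v@12): 4 holes -> [(28, 11), (28, 12), (31, 8), (31, 15)]
Unfold 2 (reflect across v@8): 8 holes -> [(28, 3), (28, 4), (28, 11), (28, 12), (31, 0), (31, 7), (31, 8), (31, 15)]
Unfold 3 (reflect across h@16): 16 holes -> [(0, 0), (0, 7), (0, 8), (0, 15), (3, 3), (3, 4), (3, 11), (3, 12), (28, 3), (28, 4), (28, 11), (28, 12), (31, 0), (31, 7), (31, 8), (31, 15)]

Answer: 16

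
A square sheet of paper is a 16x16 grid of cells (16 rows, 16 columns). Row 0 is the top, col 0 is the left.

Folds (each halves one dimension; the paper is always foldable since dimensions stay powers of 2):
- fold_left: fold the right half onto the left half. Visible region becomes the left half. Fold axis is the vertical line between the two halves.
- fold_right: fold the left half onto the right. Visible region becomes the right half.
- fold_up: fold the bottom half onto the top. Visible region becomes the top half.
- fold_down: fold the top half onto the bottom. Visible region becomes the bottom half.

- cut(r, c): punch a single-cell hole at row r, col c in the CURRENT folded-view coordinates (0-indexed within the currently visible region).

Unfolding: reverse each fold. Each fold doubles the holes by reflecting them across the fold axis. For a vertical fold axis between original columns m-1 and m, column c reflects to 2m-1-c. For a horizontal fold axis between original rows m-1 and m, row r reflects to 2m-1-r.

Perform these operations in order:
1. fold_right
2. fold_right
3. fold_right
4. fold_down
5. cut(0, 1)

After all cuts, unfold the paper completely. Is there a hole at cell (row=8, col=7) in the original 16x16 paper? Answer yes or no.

Answer: yes

Derivation:
Op 1 fold_right: fold axis v@8; visible region now rows[0,16) x cols[8,16) = 16x8
Op 2 fold_right: fold axis v@12; visible region now rows[0,16) x cols[12,16) = 16x4
Op 3 fold_right: fold axis v@14; visible region now rows[0,16) x cols[14,16) = 16x2
Op 4 fold_down: fold axis h@8; visible region now rows[8,16) x cols[14,16) = 8x2
Op 5 cut(0, 1): punch at orig (8,15); cuts so far [(8, 15)]; region rows[8,16) x cols[14,16) = 8x2
Unfold 1 (reflect across h@8): 2 holes -> [(7, 15), (8, 15)]
Unfold 2 (reflect across v@14): 4 holes -> [(7, 12), (7, 15), (8, 12), (8, 15)]
Unfold 3 (reflect across v@12): 8 holes -> [(7, 8), (7, 11), (7, 12), (7, 15), (8, 8), (8, 11), (8, 12), (8, 15)]
Unfold 4 (reflect across v@8): 16 holes -> [(7, 0), (7, 3), (7, 4), (7, 7), (7, 8), (7, 11), (7, 12), (7, 15), (8, 0), (8, 3), (8, 4), (8, 7), (8, 8), (8, 11), (8, 12), (8, 15)]
Holes: [(7, 0), (7, 3), (7, 4), (7, 7), (7, 8), (7, 11), (7, 12), (7, 15), (8, 0), (8, 3), (8, 4), (8, 7), (8, 8), (8, 11), (8, 12), (8, 15)]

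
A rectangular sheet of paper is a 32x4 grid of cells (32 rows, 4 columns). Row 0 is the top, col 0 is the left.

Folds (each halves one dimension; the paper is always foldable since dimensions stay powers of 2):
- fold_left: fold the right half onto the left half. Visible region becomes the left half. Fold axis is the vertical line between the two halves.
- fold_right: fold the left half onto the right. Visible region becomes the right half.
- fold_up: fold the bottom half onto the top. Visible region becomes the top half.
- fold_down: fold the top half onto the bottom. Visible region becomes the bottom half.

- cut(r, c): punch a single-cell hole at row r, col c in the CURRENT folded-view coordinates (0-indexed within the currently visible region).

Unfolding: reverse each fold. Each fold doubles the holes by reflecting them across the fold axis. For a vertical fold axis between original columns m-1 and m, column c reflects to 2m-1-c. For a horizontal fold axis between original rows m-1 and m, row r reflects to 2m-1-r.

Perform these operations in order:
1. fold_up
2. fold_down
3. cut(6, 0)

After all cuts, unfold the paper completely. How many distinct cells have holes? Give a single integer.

Op 1 fold_up: fold axis h@16; visible region now rows[0,16) x cols[0,4) = 16x4
Op 2 fold_down: fold axis h@8; visible region now rows[8,16) x cols[0,4) = 8x4
Op 3 cut(6, 0): punch at orig (14,0); cuts so far [(14, 0)]; region rows[8,16) x cols[0,4) = 8x4
Unfold 1 (reflect across h@8): 2 holes -> [(1, 0), (14, 0)]
Unfold 2 (reflect across h@16): 4 holes -> [(1, 0), (14, 0), (17, 0), (30, 0)]

Answer: 4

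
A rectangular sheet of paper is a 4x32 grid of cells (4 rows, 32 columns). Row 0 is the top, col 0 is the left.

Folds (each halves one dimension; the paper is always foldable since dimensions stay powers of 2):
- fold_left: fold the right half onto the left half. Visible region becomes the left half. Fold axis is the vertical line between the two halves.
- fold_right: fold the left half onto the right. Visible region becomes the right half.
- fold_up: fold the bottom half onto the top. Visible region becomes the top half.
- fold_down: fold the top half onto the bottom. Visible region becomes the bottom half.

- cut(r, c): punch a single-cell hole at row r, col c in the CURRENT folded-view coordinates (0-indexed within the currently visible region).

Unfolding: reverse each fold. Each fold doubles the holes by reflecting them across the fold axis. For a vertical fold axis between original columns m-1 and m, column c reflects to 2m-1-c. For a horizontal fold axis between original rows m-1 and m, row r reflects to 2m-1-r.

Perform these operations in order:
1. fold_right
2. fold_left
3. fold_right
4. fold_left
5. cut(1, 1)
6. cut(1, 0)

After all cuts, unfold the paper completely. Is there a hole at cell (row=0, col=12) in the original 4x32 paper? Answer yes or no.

Op 1 fold_right: fold axis v@16; visible region now rows[0,4) x cols[16,32) = 4x16
Op 2 fold_left: fold axis v@24; visible region now rows[0,4) x cols[16,24) = 4x8
Op 3 fold_right: fold axis v@20; visible region now rows[0,4) x cols[20,24) = 4x4
Op 4 fold_left: fold axis v@22; visible region now rows[0,4) x cols[20,22) = 4x2
Op 5 cut(1, 1): punch at orig (1,21); cuts so far [(1, 21)]; region rows[0,4) x cols[20,22) = 4x2
Op 6 cut(1, 0): punch at orig (1,20); cuts so far [(1, 20), (1, 21)]; region rows[0,4) x cols[20,22) = 4x2
Unfold 1 (reflect across v@22): 4 holes -> [(1, 20), (1, 21), (1, 22), (1, 23)]
Unfold 2 (reflect across v@20): 8 holes -> [(1, 16), (1, 17), (1, 18), (1, 19), (1, 20), (1, 21), (1, 22), (1, 23)]
Unfold 3 (reflect across v@24): 16 holes -> [(1, 16), (1, 17), (1, 18), (1, 19), (1, 20), (1, 21), (1, 22), (1, 23), (1, 24), (1, 25), (1, 26), (1, 27), (1, 28), (1, 29), (1, 30), (1, 31)]
Unfold 4 (reflect across v@16): 32 holes -> [(1, 0), (1, 1), (1, 2), (1, 3), (1, 4), (1, 5), (1, 6), (1, 7), (1, 8), (1, 9), (1, 10), (1, 11), (1, 12), (1, 13), (1, 14), (1, 15), (1, 16), (1, 17), (1, 18), (1, 19), (1, 20), (1, 21), (1, 22), (1, 23), (1, 24), (1, 25), (1, 26), (1, 27), (1, 28), (1, 29), (1, 30), (1, 31)]
Holes: [(1, 0), (1, 1), (1, 2), (1, 3), (1, 4), (1, 5), (1, 6), (1, 7), (1, 8), (1, 9), (1, 10), (1, 11), (1, 12), (1, 13), (1, 14), (1, 15), (1, 16), (1, 17), (1, 18), (1, 19), (1, 20), (1, 21), (1, 22), (1, 23), (1, 24), (1, 25), (1, 26), (1, 27), (1, 28), (1, 29), (1, 30), (1, 31)]

Answer: no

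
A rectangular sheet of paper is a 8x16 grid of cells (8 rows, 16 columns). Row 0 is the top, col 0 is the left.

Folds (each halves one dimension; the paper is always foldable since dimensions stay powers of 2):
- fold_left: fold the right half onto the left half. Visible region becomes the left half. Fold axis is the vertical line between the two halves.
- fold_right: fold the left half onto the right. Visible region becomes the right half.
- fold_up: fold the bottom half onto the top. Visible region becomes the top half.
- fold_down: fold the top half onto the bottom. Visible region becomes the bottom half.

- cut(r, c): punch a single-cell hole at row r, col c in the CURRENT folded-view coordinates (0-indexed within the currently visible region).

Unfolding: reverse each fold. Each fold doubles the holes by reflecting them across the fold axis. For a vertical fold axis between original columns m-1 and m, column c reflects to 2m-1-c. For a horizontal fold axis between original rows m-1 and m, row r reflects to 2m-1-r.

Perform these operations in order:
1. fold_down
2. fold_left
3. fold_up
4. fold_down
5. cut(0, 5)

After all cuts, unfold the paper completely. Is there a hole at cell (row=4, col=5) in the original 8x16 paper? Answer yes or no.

Op 1 fold_down: fold axis h@4; visible region now rows[4,8) x cols[0,16) = 4x16
Op 2 fold_left: fold axis v@8; visible region now rows[4,8) x cols[0,8) = 4x8
Op 3 fold_up: fold axis h@6; visible region now rows[4,6) x cols[0,8) = 2x8
Op 4 fold_down: fold axis h@5; visible region now rows[5,6) x cols[0,8) = 1x8
Op 5 cut(0, 5): punch at orig (5,5); cuts so far [(5, 5)]; region rows[5,6) x cols[0,8) = 1x8
Unfold 1 (reflect across h@5): 2 holes -> [(4, 5), (5, 5)]
Unfold 2 (reflect across h@6): 4 holes -> [(4, 5), (5, 5), (6, 5), (7, 5)]
Unfold 3 (reflect across v@8): 8 holes -> [(4, 5), (4, 10), (5, 5), (5, 10), (6, 5), (6, 10), (7, 5), (7, 10)]
Unfold 4 (reflect across h@4): 16 holes -> [(0, 5), (0, 10), (1, 5), (1, 10), (2, 5), (2, 10), (3, 5), (3, 10), (4, 5), (4, 10), (5, 5), (5, 10), (6, 5), (6, 10), (7, 5), (7, 10)]
Holes: [(0, 5), (0, 10), (1, 5), (1, 10), (2, 5), (2, 10), (3, 5), (3, 10), (4, 5), (4, 10), (5, 5), (5, 10), (6, 5), (6, 10), (7, 5), (7, 10)]

Answer: yes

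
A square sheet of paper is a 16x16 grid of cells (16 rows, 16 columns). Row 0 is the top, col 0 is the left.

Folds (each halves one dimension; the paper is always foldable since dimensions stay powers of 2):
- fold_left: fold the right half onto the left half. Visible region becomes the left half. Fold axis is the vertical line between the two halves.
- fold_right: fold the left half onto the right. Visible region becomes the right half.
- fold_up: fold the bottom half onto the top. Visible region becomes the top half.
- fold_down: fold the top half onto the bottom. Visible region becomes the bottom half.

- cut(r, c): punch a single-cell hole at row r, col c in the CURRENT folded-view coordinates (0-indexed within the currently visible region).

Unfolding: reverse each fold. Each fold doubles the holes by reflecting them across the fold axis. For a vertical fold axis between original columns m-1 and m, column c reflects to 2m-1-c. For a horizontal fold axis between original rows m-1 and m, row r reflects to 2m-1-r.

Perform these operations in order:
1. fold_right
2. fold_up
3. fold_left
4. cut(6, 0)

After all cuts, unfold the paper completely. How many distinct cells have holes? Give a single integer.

Op 1 fold_right: fold axis v@8; visible region now rows[0,16) x cols[8,16) = 16x8
Op 2 fold_up: fold axis h@8; visible region now rows[0,8) x cols[8,16) = 8x8
Op 3 fold_left: fold axis v@12; visible region now rows[0,8) x cols[8,12) = 8x4
Op 4 cut(6, 0): punch at orig (6,8); cuts so far [(6, 8)]; region rows[0,8) x cols[8,12) = 8x4
Unfold 1 (reflect across v@12): 2 holes -> [(6, 8), (6, 15)]
Unfold 2 (reflect across h@8): 4 holes -> [(6, 8), (6, 15), (9, 8), (9, 15)]
Unfold 3 (reflect across v@8): 8 holes -> [(6, 0), (6, 7), (6, 8), (6, 15), (9, 0), (9, 7), (9, 8), (9, 15)]

Answer: 8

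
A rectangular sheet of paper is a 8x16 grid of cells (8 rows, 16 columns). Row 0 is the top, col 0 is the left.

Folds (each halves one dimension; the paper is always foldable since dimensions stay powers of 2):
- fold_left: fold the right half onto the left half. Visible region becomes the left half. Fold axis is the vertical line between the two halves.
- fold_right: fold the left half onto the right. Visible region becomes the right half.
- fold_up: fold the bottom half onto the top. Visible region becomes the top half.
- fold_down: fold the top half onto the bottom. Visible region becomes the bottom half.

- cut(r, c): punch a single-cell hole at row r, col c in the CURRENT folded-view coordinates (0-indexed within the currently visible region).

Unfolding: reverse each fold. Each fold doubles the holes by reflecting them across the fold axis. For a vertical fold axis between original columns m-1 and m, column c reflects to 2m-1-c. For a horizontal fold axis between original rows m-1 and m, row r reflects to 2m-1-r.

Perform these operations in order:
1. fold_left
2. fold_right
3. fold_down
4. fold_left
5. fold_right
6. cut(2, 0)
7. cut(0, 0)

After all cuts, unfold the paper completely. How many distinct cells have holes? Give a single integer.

Op 1 fold_left: fold axis v@8; visible region now rows[0,8) x cols[0,8) = 8x8
Op 2 fold_right: fold axis v@4; visible region now rows[0,8) x cols[4,8) = 8x4
Op 3 fold_down: fold axis h@4; visible region now rows[4,8) x cols[4,8) = 4x4
Op 4 fold_left: fold axis v@6; visible region now rows[4,8) x cols[4,6) = 4x2
Op 5 fold_right: fold axis v@5; visible region now rows[4,8) x cols[5,6) = 4x1
Op 6 cut(2, 0): punch at orig (6,5); cuts so far [(6, 5)]; region rows[4,8) x cols[5,6) = 4x1
Op 7 cut(0, 0): punch at orig (4,5); cuts so far [(4, 5), (6, 5)]; region rows[4,8) x cols[5,6) = 4x1
Unfold 1 (reflect across v@5): 4 holes -> [(4, 4), (4, 5), (6, 4), (6, 5)]
Unfold 2 (reflect across v@6): 8 holes -> [(4, 4), (4, 5), (4, 6), (4, 7), (6, 4), (6, 5), (6, 6), (6, 7)]
Unfold 3 (reflect across h@4): 16 holes -> [(1, 4), (1, 5), (1, 6), (1, 7), (3, 4), (3, 5), (3, 6), (3, 7), (4, 4), (4, 5), (4, 6), (4, 7), (6, 4), (6, 5), (6, 6), (6, 7)]
Unfold 4 (reflect across v@4): 32 holes -> [(1, 0), (1, 1), (1, 2), (1, 3), (1, 4), (1, 5), (1, 6), (1, 7), (3, 0), (3, 1), (3, 2), (3, 3), (3, 4), (3, 5), (3, 6), (3, 7), (4, 0), (4, 1), (4, 2), (4, 3), (4, 4), (4, 5), (4, 6), (4, 7), (6, 0), (6, 1), (6, 2), (6, 3), (6, 4), (6, 5), (6, 6), (6, 7)]
Unfold 5 (reflect across v@8): 64 holes -> [(1, 0), (1, 1), (1, 2), (1, 3), (1, 4), (1, 5), (1, 6), (1, 7), (1, 8), (1, 9), (1, 10), (1, 11), (1, 12), (1, 13), (1, 14), (1, 15), (3, 0), (3, 1), (3, 2), (3, 3), (3, 4), (3, 5), (3, 6), (3, 7), (3, 8), (3, 9), (3, 10), (3, 11), (3, 12), (3, 13), (3, 14), (3, 15), (4, 0), (4, 1), (4, 2), (4, 3), (4, 4), (4, 5), (4, 6), (4, 7), (4, 8), (4, 9), (4, 10), (4, 11), (4, 12), (4, 13), (4, 14), (4, 15), (6, 0), (6, 1), (6, 2), (6, 3), (6, 4), (6, 5), (6, 6), (6, 7), (6, 8), (6, 9), (6, 10), (6, 11), (6, 12), (6, 13), (6, 14), (6, 15)]

Answer: 64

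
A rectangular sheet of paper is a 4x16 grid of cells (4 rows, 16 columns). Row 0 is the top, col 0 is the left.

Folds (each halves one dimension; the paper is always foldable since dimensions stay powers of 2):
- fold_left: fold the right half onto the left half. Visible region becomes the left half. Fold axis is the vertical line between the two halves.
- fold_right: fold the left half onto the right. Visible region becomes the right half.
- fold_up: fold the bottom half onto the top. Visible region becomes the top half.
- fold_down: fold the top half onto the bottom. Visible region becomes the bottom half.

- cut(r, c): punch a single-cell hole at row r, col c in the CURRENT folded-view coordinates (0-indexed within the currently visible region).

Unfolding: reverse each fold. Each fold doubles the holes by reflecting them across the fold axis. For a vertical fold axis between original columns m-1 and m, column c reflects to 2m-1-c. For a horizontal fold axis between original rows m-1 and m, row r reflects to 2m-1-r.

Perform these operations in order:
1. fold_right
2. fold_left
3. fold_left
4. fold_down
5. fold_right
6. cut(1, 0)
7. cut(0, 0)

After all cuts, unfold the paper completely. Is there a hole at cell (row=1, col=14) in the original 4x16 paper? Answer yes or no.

Op 1 fold_right: fold axis v@8; visible region now rows[0,4) x cols[8,16) = 4x8
Op 2 fold_left: fold axis v@12; visible region now rows[0,4) x cols[8,12) = 4x4
Op 3 fold_left: fold axis v@10; visible region now rows[0,4) x cols[8,10) = 4x2
Op 4 fold_down: fold axis h@2; visible region now rows[2,4) x cols[8,10) = 2x2
Op 5 fold_right: fold axis v@9; visible region now rows[2,4) x cols[9,10) = 2x1
Op 6 cut(1, 0): punch at orig (3,9); cuts so far [(3, 9)]; region rows[2,4) x cols[9,10) = 2x1
Op 7 cut(0, 0): punch at orig (2,9); cuts so far [(2, 9), (3, 9)]; region rows[2,4) x cols[9,10) = 2x1
Unfold 1 (reflect across v@9): 4 holes -> [(2, 8), (2, 9), (3, 8), (3, 9)]
Unfold 2 (reflect across h@2): 8 holes -> [(0, 8), (0, 9), (1, 8), (1, 9), (2, 8), (2, 9), (3, 8), (3, 9)]
Unfold 3 (reflect across v@10): 16 holes -> [(0, 8), (0, 9), (0, 10), (0, 11), (1, 8), (1, 9), (1, 10), (1, 11), (2, 8), (2, 9), (2, 10), (2, 11), (3, 8), (3, 9), (3, 10), (3, 11)]
Unfold 4 (reflect across v@12): 32 holes -> [(0, 8), (0, 9), (0, 10), (0, 11), (0, 12), (0, 13), (0, 14), (0, 15), (1, 8), (1, 9), (1, 10), (1, 11), (1, 12), (1, 13), (1, 14), (1, 15), (2, 8), (2, 9), (2, 10), (2, 11), (2, 12), (2, 13), (2, 14), (2, 15), (3, 8), (3, 9), (3, 10), (3, 11), (3, 12), (3, 13), (3, 14), (3, 15)]
Unfold 5 (reflect across v@8): 64 holes -> [(0, 0), (0, 1), (0, 2), (0, 3), (0, 4), (0, 5), (0, 6), (0, 7), (0, 8), (0, 9), (0, 10), (0, 11), (0, 12), (0, 13), (0, 14), (0, 15), (1, 0), (1, 1), (1, 2), (1, 3), (1, 4), (1, 5), (1, 6), (1, 7), (1, 8), (1, 9), (1, 10), (1, 11), (1, 12), (1, 13), (1, 14), (1, 15), (2, 0), (2, 1), (2, 2), (2, 3), (2, 4), (2, 5), (2, 6), (2, 7), (2, 8), (2, 9), (2, 10), (2, 11), (2, 12), (2, 13), (2, 14), (2, 15), (3, 0), (3, 1), (3, 2), (3, 3), (3, 4), (3, 5), (3, 6), (3, 7), (3, 8), (3, 9), (3, 10), (3, 11), (3, 12), (3, 13), (3, 14), (3, 15)]
Holes: [(0, 0), (0, 1), (0, 2), (0, 3), (0, 4), (0, 5), (0, 6), (0, 7), (0, 8), (0, 9), (0, 10), (0, 11), (0, 12), (0, 13), (0, 14), (0, 15), (1, 0), (1, 1), (1, 2), (1, 3), (1, 4), (1, 5), (1, 6), (1, 7), (1, 8), (1, 9), (1, 10), (1, 11), (1, 12), (1, 13), (1, 14), (1, 15), (2, 0), (2, 1), (2, 2), (2, 3), (2, 4), (2, 5), (2, 6), (2, 7), (2, 8), (2, 9), (2, 10), (2, 11), (2, 12), (2, 13), (2, 14), (2, 15), (3, 0), (3, 1), (3, 2), (3, 3), (3, 4), (3, 5), (3, 6), (3, 7), (3, 8), (3, 9), (3, 10), (3, 11), (3, 12), (3, 13), (3, 14), (3, 15)]

Answer: yes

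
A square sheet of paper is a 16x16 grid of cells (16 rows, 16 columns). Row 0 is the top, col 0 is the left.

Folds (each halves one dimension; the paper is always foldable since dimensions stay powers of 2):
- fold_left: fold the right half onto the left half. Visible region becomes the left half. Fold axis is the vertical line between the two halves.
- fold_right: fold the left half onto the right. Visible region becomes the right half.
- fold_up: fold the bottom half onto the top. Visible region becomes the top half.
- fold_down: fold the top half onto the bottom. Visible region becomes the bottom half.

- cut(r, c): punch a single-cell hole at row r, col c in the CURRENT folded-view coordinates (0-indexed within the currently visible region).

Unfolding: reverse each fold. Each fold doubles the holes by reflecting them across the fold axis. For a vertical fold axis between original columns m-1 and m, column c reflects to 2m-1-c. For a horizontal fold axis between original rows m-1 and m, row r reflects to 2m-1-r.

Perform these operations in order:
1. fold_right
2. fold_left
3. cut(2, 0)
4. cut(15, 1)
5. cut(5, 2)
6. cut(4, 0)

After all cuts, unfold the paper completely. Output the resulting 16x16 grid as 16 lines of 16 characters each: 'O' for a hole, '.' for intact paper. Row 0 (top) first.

Op 1 fold_right: fold axis v@8; visible region now rows[0,16) x cols[8,16) = 16x8
Op 2 fold_left: fold axis v@12; visible region now rows[0,16) x cols[8,12) = 16x4
Op 3 cut(2, 0): punch at orig (2,8); cuts so far [(2, 8)]; region rows[0,16) x cols[8,12) = 16x4
Op 4 cut(15, 1): punch at orig (15,9); cuts so far [(2, 8), (15, 9)]; region rows[0,16) x cols[8,12) = 16x4
Op 5 cut(5, 2): punch at orig (5,10); cuts so far [(2, 8), (5, 10), (15, 9)]; region rows[0,16) x cols[8,12) = 16x4
Op 6 cut(4, 0): punch at orig (4,8); cuts so far [(2, 8), (4, 8), (5, 10), (15, 9)]; region rows[0,16) x cols[8,12) = 16x4
Unfold 1 (reflect across v@12): 8 holes -> [(2, 8), (2, 15), (4, 8), (4, 15), (5, 10), (5, 13), (15, 9), (15, 14)]
Unfold 2 (reflect across v@8): 16 holes -> [(2, 0), (2, 7), (2, 8), (2, 15), (4, 0), (4, 7), (4, 8), (4, 15), (5, 2), (5, 5), (5, 10), (5, 13), (15, 1), (15, 6), (15, 9), (15, 14)]

Answer: ................
................
O......OO......O
................
O......OO......O
..O..O....O..O..
................
................
................
................
................
................
................
................
................
.O....O..O....O.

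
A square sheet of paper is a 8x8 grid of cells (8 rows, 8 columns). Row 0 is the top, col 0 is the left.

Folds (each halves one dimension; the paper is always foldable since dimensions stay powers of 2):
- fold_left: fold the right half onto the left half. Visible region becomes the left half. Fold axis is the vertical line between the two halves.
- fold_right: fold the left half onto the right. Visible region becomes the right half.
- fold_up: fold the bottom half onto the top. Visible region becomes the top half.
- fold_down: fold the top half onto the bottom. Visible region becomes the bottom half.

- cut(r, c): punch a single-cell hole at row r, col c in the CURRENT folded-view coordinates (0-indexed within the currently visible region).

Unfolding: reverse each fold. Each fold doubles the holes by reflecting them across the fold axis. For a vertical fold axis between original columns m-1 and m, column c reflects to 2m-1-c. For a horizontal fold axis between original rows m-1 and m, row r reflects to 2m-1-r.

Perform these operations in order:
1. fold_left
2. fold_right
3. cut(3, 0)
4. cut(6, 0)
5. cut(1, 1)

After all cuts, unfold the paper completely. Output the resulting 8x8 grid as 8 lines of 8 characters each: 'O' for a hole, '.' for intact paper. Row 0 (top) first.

Op 1 fold_left: fold axis v@4; visible region now rows[0,8) x cols[0,4) = 8x4
Op 2 fold_right: fold axis v@2; visible region now rows[0,8) x cols[2,4) = 8x2
Op 3 cut(3, 0): punch at orig (3,2); cuts so far [(3, 2)]; region rows[0,8) x cols[2,4) = 8x2
Op 4 cut(6, 0): punch at orig (6,2); cuts so far [(3, 2), (6, 2)]; region rows[0,8) x cols[2,4) = 8x2
Op 5 cut(1, 1): punch at orig (1,3); cuts so far [(1, 3), (3, 2), (6, 2)]; region rows[0,8) x cols[2,4) = 8x2
Unfold 1 (reflect across v@2): 6 holes -> [(1, 0), (1, 3), (3, 1), (3, 2), (6, 1), (6, 2)]
Unfold 2 (reflect across v@4): 12 holes -> [(1, 0), (1, 3), (1, 4), (1, 7), (3, 1), (3, 2), (3, 5), (3, 6), (6, 1), (6, 2), (6, 5), (6, 6)]

Answer: ........
O..OO..O
........
.OO..OO.
........
........
.OO..OO.
........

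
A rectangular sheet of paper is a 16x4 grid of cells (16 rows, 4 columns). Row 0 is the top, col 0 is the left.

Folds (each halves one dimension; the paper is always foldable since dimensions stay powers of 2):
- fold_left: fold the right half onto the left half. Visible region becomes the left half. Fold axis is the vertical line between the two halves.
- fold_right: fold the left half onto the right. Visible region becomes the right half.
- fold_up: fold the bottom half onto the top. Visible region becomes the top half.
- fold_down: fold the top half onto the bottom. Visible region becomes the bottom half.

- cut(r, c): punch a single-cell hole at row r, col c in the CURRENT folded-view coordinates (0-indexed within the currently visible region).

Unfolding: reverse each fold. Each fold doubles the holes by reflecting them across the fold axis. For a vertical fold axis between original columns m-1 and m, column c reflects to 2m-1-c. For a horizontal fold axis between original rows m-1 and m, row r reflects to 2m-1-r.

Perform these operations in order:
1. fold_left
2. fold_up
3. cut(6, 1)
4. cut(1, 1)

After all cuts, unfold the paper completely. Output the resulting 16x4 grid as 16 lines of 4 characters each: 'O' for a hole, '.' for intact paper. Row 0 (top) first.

Answer: ....
.OO.
....
....
....
....
.OO.
....
....
.OO.
....
....
....
....
.OO.
....

Derivation:
Op 1 fold_left: fold axis v@2; visible region now rows[0,16) x cols[0,2) = 16x2
Op 2 fold_up: fold axis h@8; visible region now rows[0,8) x cols[0,2) = 8x2
Op 3 cut(6, 1): punch at orig (6,1); cuts so far [(6, 1)]; region rows[0,8) x cols[0,2) = 8x2
Op 4 cut(1, 1): punch at orig (1,1); cuts so far [(1, 1), (6, 1)]; region rows[0,8) x cols[0,2) = 8x2
Unfold 1 (reflect across h@8): 4 holes -> [(1, 1), (6, 1), (9, 1), (14, 1)]
Unfold 2 (reflect across v@2): 8 holes -> [(1, 1), (1, 2), (6, 1), (6, 2), (9, 1), (9, 2), (14, 1), (14, 2)]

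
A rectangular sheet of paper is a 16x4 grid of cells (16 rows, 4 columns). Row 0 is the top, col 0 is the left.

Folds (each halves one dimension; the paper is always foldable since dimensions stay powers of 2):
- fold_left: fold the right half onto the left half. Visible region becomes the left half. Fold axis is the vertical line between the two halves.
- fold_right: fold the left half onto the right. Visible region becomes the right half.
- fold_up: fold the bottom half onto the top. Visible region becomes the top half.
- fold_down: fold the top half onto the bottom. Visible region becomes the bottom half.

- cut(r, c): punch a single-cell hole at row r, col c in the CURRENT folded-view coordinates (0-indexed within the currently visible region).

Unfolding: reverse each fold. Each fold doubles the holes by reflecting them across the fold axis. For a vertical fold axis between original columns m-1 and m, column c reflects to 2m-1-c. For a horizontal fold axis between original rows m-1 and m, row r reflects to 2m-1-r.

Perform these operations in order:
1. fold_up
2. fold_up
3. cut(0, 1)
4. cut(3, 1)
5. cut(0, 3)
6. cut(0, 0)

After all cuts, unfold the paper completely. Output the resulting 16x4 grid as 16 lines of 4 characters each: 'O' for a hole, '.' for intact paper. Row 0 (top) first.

Answer: OO.O
....
....
.O..
.O..
....
....
OO.O
OO.O
....
....
.O..
.O..
....
....
OO.O

Derivation:
Op 1 fold_up: fold axis h@8; visible region now rows[0,8) x cols[0,4) = 8x4
Op 2 fold_up: fold axis h@4; visible region now rows[0,4) x cols[0,4) = 4x4
Op 3 cut(0, 1): punch at orig (0,1); cuts so far [(0, 1)]; region rows[0,4) x cols[0,4) = 4x4
Op 4 cut(3, 1): punch at orig (3,1); cuts so far [(0, 1), (3, 1)]; region rows[0,4) x cols[0,4) = 4x4
Op 5 cut(0, 3): punch at orig (0,3); cuts so far [(0, 1), (0, 3), (3, 1)]; region rows[0,4) x cols[0,4) = 4x4
Op 6 cut(0, 0): punch at orig (0,0); cuts so far [(0, 0), (0, 1), (0, 3), (3, 1)]; region rows[0,4) x cols[0,4) = 4x4
Unfold 1 (reflect across h@4): 8 holes -> [(0, 0), (0, 1), (0, 3), (3, 1), (4, 1), (7, 0), (7, 1), (7, 3)]
Unfold 2 (reflect across h@8): 16 holes -> [(0, 0), (0, 1), (0, 3), (3, 1), (4, 1), (7, 0), (7, 1), (7, 3), (8, 0), (8, 1), (8, 3), (11, 1), (12, 1), (15, 0), (15, 1), (15, 3)]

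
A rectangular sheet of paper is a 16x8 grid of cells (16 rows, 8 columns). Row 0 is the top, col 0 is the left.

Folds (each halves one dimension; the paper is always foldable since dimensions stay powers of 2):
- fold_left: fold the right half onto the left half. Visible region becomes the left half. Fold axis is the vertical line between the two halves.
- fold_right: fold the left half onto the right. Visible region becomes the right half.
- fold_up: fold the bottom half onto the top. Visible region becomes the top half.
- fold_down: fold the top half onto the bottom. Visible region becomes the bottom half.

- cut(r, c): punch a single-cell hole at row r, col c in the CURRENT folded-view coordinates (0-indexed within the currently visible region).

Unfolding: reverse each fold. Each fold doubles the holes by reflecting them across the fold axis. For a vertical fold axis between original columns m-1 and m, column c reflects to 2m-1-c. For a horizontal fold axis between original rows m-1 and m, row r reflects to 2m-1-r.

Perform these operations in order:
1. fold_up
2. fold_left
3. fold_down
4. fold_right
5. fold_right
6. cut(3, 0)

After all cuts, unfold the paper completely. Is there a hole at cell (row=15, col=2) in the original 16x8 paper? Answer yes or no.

Op 1 fold_up: fold axis h@8; visible region now rows[0,8) x cols[0,8) = 8x8
Op 2 fold_left: fold axis v@4; visible region now rows[0,8) x cols[0,4) = 8x4
Op 3 fold_down: fold axis h@4; visible region now rows[4,8) x cols[0,4) = 4x4
Op 4 fold_right: fold axis v@2; visible region now rows[4,8) x cols[2,4) = 4x2
Op 5 fold_right: fold axis v@3; visible region now rows[4,8) x cols[3,4) = 4x1
Op 6 cut(3, 0): punch at orig (7,3); cuts so far [(7, 3)]; region rows[4,8) x cols[3,4) = 4x1
Unfold 1 (reflect across v@3): 2 holes -> [(7, 2), (7, 3)]
Unfold 2 (reflect across v@2): 4 holes -> [(7, 0), (7, 1), (7, 2), (7, 3)]
Unfold 3 (reflect across h@4): 8 holes -> [(0, 0), (0, 1), (0, 2), (0, 3), (7, 0), (7, 1), (7, 2), (7, 3)]
Unfold 4 (reflect across v@4): 16 holes -> [(0, 0), (0, 1), (0, 2), (0, 3), (0, 4), (0, 5), (0, 6), (0, 7), (7, 0), (7, 1), (7, 2), (7, 3), (7, 4), (7, 5), (7, 6), (7, 7)]
Unfold 5 (reflect across h@8): 32 holes -> [(0, 0), (0, 1), (0, 2), (0, 3), (0, 4), (0, 5), (0, 6), (0, 7), (7, 0), (7, 1), (7, 2), (7, 3), (7, 4), (7, 5), (7, 6), (7, 7), (8, 0), (8, 1), (8, 2), (8, 3), (8, 4), (8, 5), (8, 6), (8, 7), (15, 0), (15, 1), (15, 2), (15, 3), (15, 4), (15, 5), (15, 6), (15, 7)]
Holes: [(0, 0), (0, 1), (0, 2), (0, 3), (0, 4), (0, 5), (0, 6), (0, 7), (7, 0), (7, 1), (7, 2), (7, 3), (7, 4), (7, 5), (7, 6), (7, 7), (8, 0), (8, 1), (8, 2), (8, 3), (8, 4), (8, 5), (8, 6), (8, 7), (15, 0), (15, 1), (15, 2), (15, 3), (15, 4), (15, 5), (15, 6), (15, 7)]

Answer: yes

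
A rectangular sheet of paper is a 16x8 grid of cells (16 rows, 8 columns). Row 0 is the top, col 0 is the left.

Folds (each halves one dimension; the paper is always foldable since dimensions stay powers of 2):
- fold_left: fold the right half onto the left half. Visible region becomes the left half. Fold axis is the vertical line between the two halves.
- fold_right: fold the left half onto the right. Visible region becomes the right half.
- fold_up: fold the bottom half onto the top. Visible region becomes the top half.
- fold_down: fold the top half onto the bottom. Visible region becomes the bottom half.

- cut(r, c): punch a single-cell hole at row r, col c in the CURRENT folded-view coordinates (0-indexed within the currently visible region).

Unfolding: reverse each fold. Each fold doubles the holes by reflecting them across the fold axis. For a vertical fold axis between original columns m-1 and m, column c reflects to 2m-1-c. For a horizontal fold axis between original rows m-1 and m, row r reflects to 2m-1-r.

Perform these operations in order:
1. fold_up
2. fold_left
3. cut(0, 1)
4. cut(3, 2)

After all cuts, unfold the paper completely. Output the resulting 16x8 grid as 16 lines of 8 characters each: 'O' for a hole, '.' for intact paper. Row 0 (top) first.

Answer: .O....O.
........
........
..O..O..
........
........
........
........
........
........
........
........
..O..O..
........
........
.O....O.

Derivation:
Op 1 fold_up: fold axis h@8; visible region now rows[0,8) x cols[0,8) = 8x8
Op 2 fold_left: fold axis v@4; visible region now rows[0,8) x cols[0,4) = 8x4
Op 3 cut(0, 1): punch at orig (0,1); cuts so far [(0, 1)]; region rows[0,8) x cols[0,4) = 8x4
Op 4 cut(3, 2): punch at orig (3,2); cuts so far [(0, 1), (3, 2)]; region rows[0,8) x cols[0,4) = 8x4
Unfold 1 (reflect across v@4): 4 holes -> [(0, 1), (0, 6), (3, 2), (3, 5)]
Unfold 2 (reflect across h@8): 8 holes -> [(0, 1), (0, 6), (3, 2), (3, 5), (12, 2), (12, 5), (15, 1), (15, 6)]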